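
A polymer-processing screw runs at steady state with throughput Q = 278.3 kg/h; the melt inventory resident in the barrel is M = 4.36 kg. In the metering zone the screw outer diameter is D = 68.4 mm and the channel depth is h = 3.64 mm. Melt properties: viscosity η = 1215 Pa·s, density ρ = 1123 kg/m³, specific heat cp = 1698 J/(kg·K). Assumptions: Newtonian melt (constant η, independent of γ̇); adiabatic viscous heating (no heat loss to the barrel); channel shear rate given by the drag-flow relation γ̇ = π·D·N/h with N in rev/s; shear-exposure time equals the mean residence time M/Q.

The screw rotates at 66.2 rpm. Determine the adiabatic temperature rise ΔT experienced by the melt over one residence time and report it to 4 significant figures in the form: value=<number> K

value=152.5 K

Convert throughput: Q = 278.3 kg/h = 278.3/3600 = 0.0773056 kg/s
t_res = M / Q_s = 4.36 ÷ 0.0773056 = 56.3996 s
Geometry in metres: D = 68.4 mm → 0.0684 m, h = 3.64 mm → 0.00364 m; screw speed N = 66.2 rpm = 1.10333 rev/s
Shear rate: γ̇ = πDN/h = π·0.0684·1.10333/0.00364 = 65.1345 s⁻¹
ΔT = η·γ̇²·t_res/(ρ·cp) = [1215 × 65.1345² × 56.3996] / [1123 × 1698] = 152.46 K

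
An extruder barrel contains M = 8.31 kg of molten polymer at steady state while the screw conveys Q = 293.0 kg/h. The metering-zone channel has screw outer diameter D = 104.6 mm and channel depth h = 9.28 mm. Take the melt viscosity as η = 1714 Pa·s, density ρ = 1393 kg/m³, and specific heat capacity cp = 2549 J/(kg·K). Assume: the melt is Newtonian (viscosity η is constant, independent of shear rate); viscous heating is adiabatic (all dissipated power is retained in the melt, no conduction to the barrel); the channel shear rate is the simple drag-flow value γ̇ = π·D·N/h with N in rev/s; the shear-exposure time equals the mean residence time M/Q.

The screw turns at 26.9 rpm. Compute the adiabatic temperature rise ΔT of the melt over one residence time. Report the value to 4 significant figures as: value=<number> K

value=12.42 K

Throughput in SI: Q_s = 293.0 kg/h ÷ 3600 s/h = 0.0813889 kg/s
Mean residence time: t_res = M/Q_s = 8.31 kg / 0.0813889 kg/s = 102.102 s
Convert to SI: D = 0.1046 m, h = 0.00928 m, N = 26.9/60 = 0.448333 rev/s
γ̇ = π D N / h = (π)(0.1046)(0.448333) / 0.00928 = 15.8758 s⁻¹
ΔT = η·γ̇²·t_res/(ρ·cp) = [1714 × 15.8758² × 102.102] / [1393 × 2549] = 12.4221 K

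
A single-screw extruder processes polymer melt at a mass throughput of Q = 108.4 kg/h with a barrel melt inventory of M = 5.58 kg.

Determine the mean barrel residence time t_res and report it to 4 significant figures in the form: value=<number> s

value=185.3 s

Q_s = Q / 3600 = 108.4 / 3600 = 0.0301111 kg/s
Mean residence time: t_res = M/Q_s = 5.58 kg / 0.0301111 kg/s = 185.314 s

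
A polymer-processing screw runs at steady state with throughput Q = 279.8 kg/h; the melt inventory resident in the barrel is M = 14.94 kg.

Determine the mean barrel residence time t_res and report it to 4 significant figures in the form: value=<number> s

Throughput in SI: Q_s = 279.8 kg/h ÷ 3600 s/h = 0.0777222 kg/s
Mean residence time: t_res = M/Q_s = 14.94 kg / 0.0777222 kg/s = 192.223 s

value=192.2 s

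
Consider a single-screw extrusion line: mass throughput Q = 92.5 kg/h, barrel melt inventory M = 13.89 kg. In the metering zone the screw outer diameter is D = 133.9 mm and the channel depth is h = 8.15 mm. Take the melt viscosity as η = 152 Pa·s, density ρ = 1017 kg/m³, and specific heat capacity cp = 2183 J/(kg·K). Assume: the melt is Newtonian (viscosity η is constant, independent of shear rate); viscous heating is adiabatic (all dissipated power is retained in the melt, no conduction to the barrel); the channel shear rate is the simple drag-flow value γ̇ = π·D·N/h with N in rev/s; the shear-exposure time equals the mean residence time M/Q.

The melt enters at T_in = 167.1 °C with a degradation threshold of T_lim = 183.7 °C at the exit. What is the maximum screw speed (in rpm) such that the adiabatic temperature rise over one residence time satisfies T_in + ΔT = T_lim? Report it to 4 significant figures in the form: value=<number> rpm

value=24.62 rpm

Convert throughput: Q = 92.5 kg/h = 92.5/3600 = 0.0256944 kg/s
Mean residence time: t_res = M/Q_s = 13.89 kg / 0.0256944 kg/s = 540.584 s
Geometry in SI: D = 133.9 mm → 0.1339 m, h = 8.15 mm → 0.00815 m
Allowable rise: ΔT_a = T_lim − T_in = 183.7 − 167.1 = 16.6 K
Invert ΔT = ηγ̇²t_res/(ρcp) for γ̇: γ̇_max² = ΔT_a ρ cp / (η t_res) = 16.6·1017·2183 / (152·540.584) = 448.514 s⁻²
γ̇_max = sqrt(448.514) = 21.1782 s⁻¹
Solve γ̇ = πDN/h for N: N_max = γ̇_max·h/(π·D) = 21.1782 × 0.00815 / (π × 0.1339) = 0.410313 rev/s = 24.6188 rpm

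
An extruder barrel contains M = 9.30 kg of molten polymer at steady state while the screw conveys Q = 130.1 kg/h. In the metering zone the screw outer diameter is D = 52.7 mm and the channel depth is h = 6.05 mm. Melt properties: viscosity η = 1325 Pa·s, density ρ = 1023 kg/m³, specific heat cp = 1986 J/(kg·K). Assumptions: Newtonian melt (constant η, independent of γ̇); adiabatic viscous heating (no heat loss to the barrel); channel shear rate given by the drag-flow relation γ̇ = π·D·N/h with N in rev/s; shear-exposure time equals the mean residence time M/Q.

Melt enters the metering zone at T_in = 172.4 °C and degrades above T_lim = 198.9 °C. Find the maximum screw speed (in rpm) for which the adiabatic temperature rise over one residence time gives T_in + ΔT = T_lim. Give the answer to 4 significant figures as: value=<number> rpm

value=27.55 rpm

Throughput in SI: Q_s = 130.1 kg/h ÷ 3600 s/h = 0.0361389 kg/s
Mean residence time: t_res = M/Q_s = 9.30 kg / 0.0361389 kg/s = 257.341 s
D = 52.7 mm = 0.0527 m;  h = 6.05 mm = 0.00605 m
Allowable rise: ΔT_a = T_lim − T_in = 198.9 − 172.4 = 26.5 K
γ̇_max² = ΔT_a·ρ·cp/(η·t_res) = 26.5·1023·1986/(1325·257.341) = 157.898 s⁻²
γ̇_max = √157.898 = 12.5657 s⁻¹
N_max = γ̇_max·h / (π·D) = 12.5657 · 0.00605 / (π · 0.0527) = 0.45918 rev/s = 27.5508 rpm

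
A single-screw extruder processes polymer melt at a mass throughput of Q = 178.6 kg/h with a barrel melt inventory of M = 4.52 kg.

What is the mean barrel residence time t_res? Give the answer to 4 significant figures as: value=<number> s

Throughput in SI: Q_s = 178.6 kg/h ÷ 3600 s/h = 0.0496111 kg/s
t_res = M / Q_s = 4.52 ÷ 0.0496111 = 91.1086 s

value=91.11 s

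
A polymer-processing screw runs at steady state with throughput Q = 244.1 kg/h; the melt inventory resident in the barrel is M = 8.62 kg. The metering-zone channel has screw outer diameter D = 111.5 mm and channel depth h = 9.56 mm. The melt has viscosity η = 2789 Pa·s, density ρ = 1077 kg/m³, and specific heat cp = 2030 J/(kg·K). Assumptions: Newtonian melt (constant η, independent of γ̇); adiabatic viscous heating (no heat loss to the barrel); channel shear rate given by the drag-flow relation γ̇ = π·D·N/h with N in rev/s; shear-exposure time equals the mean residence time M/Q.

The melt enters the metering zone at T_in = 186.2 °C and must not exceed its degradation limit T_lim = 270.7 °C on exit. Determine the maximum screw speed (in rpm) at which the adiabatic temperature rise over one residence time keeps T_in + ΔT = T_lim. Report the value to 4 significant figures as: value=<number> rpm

Q_s = Q / 3600 = 244.1 / 3600 = 0.0678056 kg/s
t_res = M / Q_s = 8.62 ÷ 0.0678056 = 127.128 s
Convert to metres: D = 0.1115 m, h = 0.00956 m
Allowable rise: ΔT_a = T_lim − T_in = 270.7 − 186.2 = 84.5 K
Invert ΔT = ηγ̇²t_res/(ρcp) for γ̇: γ̇_max² = ΔT_a ρ cp / (η t_res) = 84.5·1077·2030 / (2789·127.128) = 521.048 s⁻²
Take the square root: γ̇_max = √(521.048) = 22.8265 s⁻¹
N_max = γ̇_max h / (πD) = 22.8265·0.00956/(π·0.1115) = 0.622977 rev/s → ×60 = 37.3786 rpm

value=37.38 rpm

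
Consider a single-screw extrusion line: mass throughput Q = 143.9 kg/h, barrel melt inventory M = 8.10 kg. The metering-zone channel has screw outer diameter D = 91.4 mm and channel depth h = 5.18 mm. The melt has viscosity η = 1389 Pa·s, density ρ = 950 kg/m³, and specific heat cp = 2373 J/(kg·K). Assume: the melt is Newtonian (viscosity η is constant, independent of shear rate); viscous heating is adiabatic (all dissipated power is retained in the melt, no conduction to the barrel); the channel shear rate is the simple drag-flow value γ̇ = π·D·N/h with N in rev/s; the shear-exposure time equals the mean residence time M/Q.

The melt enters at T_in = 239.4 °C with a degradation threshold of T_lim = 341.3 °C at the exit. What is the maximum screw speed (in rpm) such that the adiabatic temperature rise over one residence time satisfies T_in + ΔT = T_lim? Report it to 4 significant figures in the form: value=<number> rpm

Throughput in SI: Q_s = 143.9 kg/h ÷ 3600 s/h = 0.0399722 kg/s
t_res = M / Q_s = 8.10 / 0.0399722 = 202.641 s
Geometry in SI: D = 91.4 mm → 0.0914 m, h = 5.18 mm → 0.00518 m
ΔT_a = T_lim − T_in = 341.3 °C − 239.4 °C = 101.9 K
γ̇_max² = ΔT_a·ρ·cp / (η·t_res) = [101.9 × 950 × 2373] / [1389 × 202.641] = 816.144 s⁻²
Take the square root: γ̇_max = √(816.144) = 28.5682 s⁻¹
N_max = γ̇_max h / (πD) = 28.5682·0.00518/(π·0.0914) = 0.515367 rev/s → ×60 = 30.922 rpm

value=30.92 rpm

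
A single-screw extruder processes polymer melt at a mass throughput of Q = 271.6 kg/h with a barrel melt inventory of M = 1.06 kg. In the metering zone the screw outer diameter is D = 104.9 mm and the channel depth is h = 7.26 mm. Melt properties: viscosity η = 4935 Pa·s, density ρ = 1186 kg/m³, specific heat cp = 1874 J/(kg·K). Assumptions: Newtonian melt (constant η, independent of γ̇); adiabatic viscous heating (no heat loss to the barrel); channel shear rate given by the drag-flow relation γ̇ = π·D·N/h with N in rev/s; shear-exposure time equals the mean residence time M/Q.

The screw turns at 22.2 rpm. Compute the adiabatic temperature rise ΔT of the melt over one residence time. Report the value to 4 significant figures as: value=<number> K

value=8.800 K

Throughput in SI: Q_s = 271.6 kg/h ÷ 3600 s/h = 0.0754444 kg/s
Mean residence time: t_res = M/Q_s = 1.06 kg / 0.0754444 kg/s = 14.0501 s
Convert to SI: D = 0.1049 m, h = 0.00726 m, N = 22.2/60 = 0.37 rev/s
Shear rate: γ̇ = πDN/h = π·0.1049·0.37/0.00726 = 16.7954 s⁻¹
ΔT = η·γ̇²·t_res / (ρ·cp) = 4935 · (16.7954)² · 14.0501 / (1186 · 1874) = 8.8002 K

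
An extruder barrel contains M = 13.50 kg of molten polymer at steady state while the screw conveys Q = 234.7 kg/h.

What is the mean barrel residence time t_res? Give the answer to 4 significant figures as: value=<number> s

Q_s = Q / 3600 = 234.7 / 3600 = 0.0651944 kg/s
t_res = M / Q_s = 13.50 / 0.0651944 = 207.073 s

value=207.1 s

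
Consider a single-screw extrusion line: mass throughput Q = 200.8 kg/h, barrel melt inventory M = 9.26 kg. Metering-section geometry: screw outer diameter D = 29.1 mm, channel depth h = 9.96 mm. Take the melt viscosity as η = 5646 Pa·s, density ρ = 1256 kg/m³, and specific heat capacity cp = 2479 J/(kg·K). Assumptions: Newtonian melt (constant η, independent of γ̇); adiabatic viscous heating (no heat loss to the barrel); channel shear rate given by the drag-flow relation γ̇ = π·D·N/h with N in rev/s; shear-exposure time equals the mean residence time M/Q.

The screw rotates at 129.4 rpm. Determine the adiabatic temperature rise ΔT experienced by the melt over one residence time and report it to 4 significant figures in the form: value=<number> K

value=118.0 K

Q_s = Q / 3600 = 200.8 / 3600 = 0.0557778 kg/s
t_res = M / Q_s = 9.26 / 0.0557778 = 166.016 s
Geometry in metres: D = 29.1 mm → 0.0291 m, h = 9.96 mm → 0.00996 m; screw speed N = 129.4 rpm = 2.15667 rev/s
γ̇ = π·D·N / h = π · 0.0291 · 2.15667 / 0.00996 = 19.7955 s⁻¹
Adiabatic rise: ΔT = η γ̇² t_res / (ρ cp) = 5646·(19.7955)²·166.016 / (1256·2479) = 117.966 K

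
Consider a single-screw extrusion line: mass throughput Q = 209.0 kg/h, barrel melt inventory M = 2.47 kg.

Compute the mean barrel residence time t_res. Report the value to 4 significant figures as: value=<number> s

value=42.55 s

Convert throughput: Q = 209.0 kg/h = 209.0/3600 = 0.0580556 kg/s
t_res = M / Q_s = 2.47 / 0.0580556 = 42.5455 s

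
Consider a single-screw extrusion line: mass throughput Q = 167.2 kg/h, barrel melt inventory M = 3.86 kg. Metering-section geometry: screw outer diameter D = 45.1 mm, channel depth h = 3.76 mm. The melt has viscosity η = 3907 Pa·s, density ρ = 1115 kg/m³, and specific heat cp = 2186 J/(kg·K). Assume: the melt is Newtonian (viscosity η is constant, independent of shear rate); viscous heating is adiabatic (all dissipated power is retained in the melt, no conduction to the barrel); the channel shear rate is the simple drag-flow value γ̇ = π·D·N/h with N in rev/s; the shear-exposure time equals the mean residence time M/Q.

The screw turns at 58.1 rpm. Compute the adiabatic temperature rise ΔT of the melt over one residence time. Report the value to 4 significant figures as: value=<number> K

Throughput in SI: Q_s = 167.2 kg/h ÷ 3600 s/h = 0.0464444 kg/s
Mean residence time: t_res = M/Q_s = 3.86 kg / 0.0464444 kg/s = 83.11 s
Convert to SI: D = 0.0451 m, h = 0.00376 m, N = 58.1/60 = 0.968333 rev/s
γ̇ = π·D·N / h = π · 0.0451 · 0.968333 / 0.00376 = 36.4891 s⁻¹
Adiabatic rise: ΔT = η γ̇² t_res / (ρ cp) = 3907·(36.4891)²·83.11 / (1115·2186) = 177.378 K

value=177.4 K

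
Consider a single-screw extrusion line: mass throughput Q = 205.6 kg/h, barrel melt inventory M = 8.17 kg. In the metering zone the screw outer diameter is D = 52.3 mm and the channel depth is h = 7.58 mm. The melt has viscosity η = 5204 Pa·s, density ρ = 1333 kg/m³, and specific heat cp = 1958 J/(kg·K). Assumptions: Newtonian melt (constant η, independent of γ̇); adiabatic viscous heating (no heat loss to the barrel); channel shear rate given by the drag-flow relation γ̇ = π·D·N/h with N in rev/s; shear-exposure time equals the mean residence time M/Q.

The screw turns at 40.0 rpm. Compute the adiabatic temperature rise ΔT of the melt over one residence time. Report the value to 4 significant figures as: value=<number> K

value=59.56 K

Q_s = Q / 3600 = 205.6 / 3600 = 0.0571111 kg/s
t_res = M / Q_s = 8.17 / 0.0571111 = 143.054 s
Convert to SI: D = 0.0523 m, h = 0.00758 m, N = 40.0/60 = 0.666667 rev/s
Shear rate: γ̇ = πDN/h = π·0.0523·0.666667/0.00758 = 14.4508 s⁻¹
ΔT = η·γ̇²·t_res / (ρ·cp) = 5204 · (14.4508)² · 143.054 / (1333 · 1958) = 59.5632 K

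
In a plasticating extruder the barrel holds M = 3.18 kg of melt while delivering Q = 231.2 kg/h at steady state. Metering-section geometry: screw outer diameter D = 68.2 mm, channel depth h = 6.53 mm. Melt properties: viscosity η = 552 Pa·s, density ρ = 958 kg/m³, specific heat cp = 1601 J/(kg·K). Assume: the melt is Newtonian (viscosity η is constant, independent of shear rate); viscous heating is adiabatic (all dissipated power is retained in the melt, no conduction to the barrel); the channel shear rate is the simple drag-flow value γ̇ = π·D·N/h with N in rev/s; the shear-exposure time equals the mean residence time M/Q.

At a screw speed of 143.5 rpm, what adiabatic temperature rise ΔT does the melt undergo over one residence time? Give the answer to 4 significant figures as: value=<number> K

Throughput in SI: Q_s = 231.2 kg/h ÷ 3600 s/h = 0.0642222 kg/s
t_res = M / Q_s = 3.18 / 0.0642222 = 49.5156 s
Geometry in metres: D = 68.2 mm → 0.0682 m, h = 6.53 mm → 0.00653 m; screw speed N = 143.5 rpm = 2.39167 rev/s
γ̇ = π·D·N / h = π · 0.0682 · 2.39167 / 0.00653 = 78.4733 s⁻¹
Adiabatic rise: ΔT = η γ̇² t_res / (ρ cp) = 552·(78.4733)²·49.5156 / (958·1601) = 109.741 K

value=109.7 K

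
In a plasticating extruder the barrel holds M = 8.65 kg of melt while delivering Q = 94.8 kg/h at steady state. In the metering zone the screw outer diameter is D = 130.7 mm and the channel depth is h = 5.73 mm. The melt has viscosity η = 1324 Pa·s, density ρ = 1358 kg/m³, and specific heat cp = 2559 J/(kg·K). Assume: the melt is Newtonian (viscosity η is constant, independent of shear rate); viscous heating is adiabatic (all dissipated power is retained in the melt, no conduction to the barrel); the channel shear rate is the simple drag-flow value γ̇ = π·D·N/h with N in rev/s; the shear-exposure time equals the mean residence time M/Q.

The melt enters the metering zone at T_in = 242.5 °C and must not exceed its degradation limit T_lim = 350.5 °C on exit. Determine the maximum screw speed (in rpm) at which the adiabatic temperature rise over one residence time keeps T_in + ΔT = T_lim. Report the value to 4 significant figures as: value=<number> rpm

Q_s = Q / 3600 = 94.8 / 3600 = 0.0263333 kg/s
t_res = M / Q_s = 8.65 / 0.0263333 = 328.481 s
D = 130.7 mm = 0.1307 m;  h = 5.73 mm = 0.00573 m
Allowable rise: ΔT_a = T_lim − T_in = 350.5 − 242.5 = 108 K
Invert ΔT = ηγ̇²t_res/(ρcp) for γ̇: γ̇_max² = ΔT_a ρ cp / (η t_res) = 108·1358·2559 / (1324·328.481) = 862.97 s⁻²
γ̇_max = √862.97 = 29.3763 s⁻¹
N_max = γ̇_max h / (πD) = 29.3763·0.00573/(π·0.1307) = 0.409946 rev/s → ×60 = 24.5968 rpm

value=24.60 rpm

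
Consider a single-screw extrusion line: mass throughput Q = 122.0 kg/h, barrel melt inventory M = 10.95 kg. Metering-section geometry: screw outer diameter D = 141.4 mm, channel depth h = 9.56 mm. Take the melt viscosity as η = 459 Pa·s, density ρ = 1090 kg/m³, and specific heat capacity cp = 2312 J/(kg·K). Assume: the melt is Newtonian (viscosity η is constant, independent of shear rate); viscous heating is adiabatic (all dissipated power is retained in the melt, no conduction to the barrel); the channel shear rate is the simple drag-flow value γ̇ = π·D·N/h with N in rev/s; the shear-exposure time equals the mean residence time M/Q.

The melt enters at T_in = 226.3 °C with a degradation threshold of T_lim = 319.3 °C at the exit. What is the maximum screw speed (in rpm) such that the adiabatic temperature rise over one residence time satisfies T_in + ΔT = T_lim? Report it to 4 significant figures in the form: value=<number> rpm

Convert throughput: Q = 122.0 kg/h = 122.0/3600 = 0.0338889 kg/s
t_res = M / Q_s = 10.95 / 0.0338889 = 323.115 s
Geometry in SI: D = 141.4 mm → 0.1414 m, h = 9.56 mm → 0.00956 m
Allowable rise: ΔT_a = T_lim − T_in = 319.3 − 226.3 = 93 K
Invert ΔT = ηγ̇²t_res/(ρcp) for γ̇: γ̇_max² = ΔT_a ρ cp / (η t_res) = 93·1090·2312 / (459·323.115) = 1580.26 s⁻²
γ̇_max = √1580.26 = 39.7525 s⁻¹
N_max = γ̇_max·h / (π·D) = 39.7525 · 0.00956 / (π · 0.1414) = 0.855505 rev/s = 51.3303 rpm

value=51.33 rpm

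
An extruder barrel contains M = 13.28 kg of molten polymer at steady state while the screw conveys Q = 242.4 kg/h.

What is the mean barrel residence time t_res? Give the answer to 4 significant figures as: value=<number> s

value=197.2 s

Q_s = Q / 3600 = 242.4 / 3600 = 0.0673333 kg/s
t_res = M / Q_s = 13.28 / 0.0673333 = 197.228 s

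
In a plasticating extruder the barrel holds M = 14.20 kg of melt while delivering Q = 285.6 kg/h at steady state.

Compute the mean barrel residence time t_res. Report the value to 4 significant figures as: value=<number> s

value=179.0 s

Q_s = Q / 3600 = 285.6 / 3600 = 0.0793333 kg/s
Mean residence time: t_res = M/Q_s = 14.20 kg / 0.0793333 kg/s = 178.992 s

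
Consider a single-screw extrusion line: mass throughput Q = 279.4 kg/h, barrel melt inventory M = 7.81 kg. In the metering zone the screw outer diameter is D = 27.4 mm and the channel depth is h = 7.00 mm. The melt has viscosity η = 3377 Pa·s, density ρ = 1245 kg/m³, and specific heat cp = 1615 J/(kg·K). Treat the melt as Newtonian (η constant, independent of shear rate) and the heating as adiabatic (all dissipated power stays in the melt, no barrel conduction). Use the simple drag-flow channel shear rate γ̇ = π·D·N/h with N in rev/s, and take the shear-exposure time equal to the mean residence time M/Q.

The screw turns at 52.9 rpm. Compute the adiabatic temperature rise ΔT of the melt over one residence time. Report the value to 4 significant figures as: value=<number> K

Q_s = Q / 3600 = 279.4 / 3600 = 0.0776111 kg/s
t_res = M / Q_s = 7.81 / 0.0776111 = 100.63 s
D = 27.4 mm = 0.0274 m;  h = 7.00 mm = 0.007 m;  N = 52.9 rpm / 60 = 0.881667 rev/s
γ̇ = π D N / h = (π)(0.0274)(0.881667) / 0.007 = 10.8419 s⁻¹
ΔT = η·γ̇²·t_res/(ρ·cp) = [3377 × 10.8419² × 100.63] / [1245 × 1615] = 19.8669 K

value=19.87 K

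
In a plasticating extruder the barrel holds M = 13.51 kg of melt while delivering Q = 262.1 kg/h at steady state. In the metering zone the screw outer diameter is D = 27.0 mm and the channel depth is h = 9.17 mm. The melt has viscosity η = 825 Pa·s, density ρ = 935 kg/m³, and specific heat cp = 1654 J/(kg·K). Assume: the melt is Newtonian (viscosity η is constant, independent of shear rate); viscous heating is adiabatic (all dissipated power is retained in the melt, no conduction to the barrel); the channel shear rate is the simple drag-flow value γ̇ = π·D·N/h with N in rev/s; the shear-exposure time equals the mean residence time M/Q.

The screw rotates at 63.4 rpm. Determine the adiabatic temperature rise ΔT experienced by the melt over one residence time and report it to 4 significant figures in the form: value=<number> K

Q_s = Q / 3600 = 262.1 / 3600 = 0.0728056 kg/s
t_res = M / Q_s = 13.51 / 0.0728056 = 185.563 s
Geometry in metres: D = 27.0 mm → 0.027 m, h = 9.17 mm → 0.00917 m; screw speed N = 63.4 rpm = 1.05667 rev/s
γ̇ = π D N / h = (π)(0.027)(1.05667) / 0.00917 = 9.77422 s⁻¹
ΔT = η·γ̇²·t_res / (ρ·cp) = 825 · (9.77422)² · 185.563 / (935 · 1654) = 9.45719 K

value=9.457 K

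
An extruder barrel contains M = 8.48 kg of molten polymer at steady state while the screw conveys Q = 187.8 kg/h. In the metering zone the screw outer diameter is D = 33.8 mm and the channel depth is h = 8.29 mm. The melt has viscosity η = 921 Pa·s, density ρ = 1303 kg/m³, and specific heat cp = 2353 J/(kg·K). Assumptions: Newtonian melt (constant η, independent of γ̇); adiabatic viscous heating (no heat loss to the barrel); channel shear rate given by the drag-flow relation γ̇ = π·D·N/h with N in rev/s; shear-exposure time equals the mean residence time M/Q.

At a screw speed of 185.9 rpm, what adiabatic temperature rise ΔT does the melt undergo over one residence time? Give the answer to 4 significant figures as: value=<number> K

value=76.91 K

Q_s = Q / 3600 = 187.8 / 3600 = 0.0521667 kg/s
t_res = M / Q_s = 8.48 ÷ 0.0521667 = 162.556 s
D = 33.8 mm = 0.0338 m;  h = 8.29 mm = 0.00829 m;  N = 185.9 rpm / 60 = 3.09833 rev/s
γ̇ = π·D·N / h = π · 0.0338 · 3.09833 / 0.00829 = 39.6863 s⁻¹
ΔT = η·γ̇²·t_res/(ρ·cp) = [921 × 39.6863² × 162.556] / [1303 × 2353] = 76.9089 K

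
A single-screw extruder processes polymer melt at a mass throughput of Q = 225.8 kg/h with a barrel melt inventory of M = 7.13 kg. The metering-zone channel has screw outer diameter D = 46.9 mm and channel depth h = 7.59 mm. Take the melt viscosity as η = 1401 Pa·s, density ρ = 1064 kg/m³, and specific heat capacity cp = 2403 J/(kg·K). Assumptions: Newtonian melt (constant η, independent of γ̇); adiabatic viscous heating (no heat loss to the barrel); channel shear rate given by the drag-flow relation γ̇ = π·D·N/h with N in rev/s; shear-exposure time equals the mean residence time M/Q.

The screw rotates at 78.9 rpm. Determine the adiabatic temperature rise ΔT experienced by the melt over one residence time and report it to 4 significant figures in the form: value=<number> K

Q_s = Q / 3600 = 225.8 / 3600 = 0.0627222 kg/s
t_res = M / Q_s = 7.13 / 0.0627222 = 113.676 s
Convert to SI: D = 0.0469 m, h = 0.00759 m, N = 78.9/60 = 1.315 rev/s
γ̇ = π D N / h = (π)(0.0469)(1.315) / 0.00759 = 25.5274 s⁻¹
ΔT = η·γ̇²·t_res/(ρ·cp) = [1401 × 25.5274² × 113.676] / [1064 × 2403] = 40.5905 K

value=40.59 K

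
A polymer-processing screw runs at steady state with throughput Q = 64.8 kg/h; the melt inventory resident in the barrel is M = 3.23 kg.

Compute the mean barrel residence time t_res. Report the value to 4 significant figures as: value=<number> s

value=179.4 s

Q_s = Q / 3600 = 64.8 / 3600 = 0.018 kg/s
t_res = M / Q_s = 3.23 ÷ 0.018 = 179.444 s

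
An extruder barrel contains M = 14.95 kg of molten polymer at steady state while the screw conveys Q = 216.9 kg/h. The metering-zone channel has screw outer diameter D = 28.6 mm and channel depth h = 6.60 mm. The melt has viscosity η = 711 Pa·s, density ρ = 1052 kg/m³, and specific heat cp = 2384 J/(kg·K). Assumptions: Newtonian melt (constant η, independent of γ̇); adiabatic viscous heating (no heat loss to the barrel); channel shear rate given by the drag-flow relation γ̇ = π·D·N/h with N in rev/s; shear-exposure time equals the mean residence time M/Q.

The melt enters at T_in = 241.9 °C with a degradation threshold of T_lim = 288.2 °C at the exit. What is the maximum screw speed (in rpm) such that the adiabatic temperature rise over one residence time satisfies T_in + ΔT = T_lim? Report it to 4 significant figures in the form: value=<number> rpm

value=113.1 rpm

Throughput in SI: Q_s = 216.9 kg/h ÷ 3600 s/h = 0.06025 kg/s
Mean residence time: t_res = M/Q_s = 14.95 kg / 0.06025 kg/s = 248.133 s
D = 28.6 mm = 0.0286 m;  h = 6.60 mm = 0.0066 m
ΔT_a = T_lim − T_in = 288.2 °C − 241.9 °C = 46.3 K
γ̇_max² = ΔT_a·ρ·cp/(η·t_res) = 46.3·1052·2384/(711·248.133) = 658.187 s⁻²
γ̇_max = √658.187 = 25.6552 s⁻¹
N_max = γ̇_max·h / (π·D) = 25.6552 · 0.0066 / (π · 0.0286) = 1.88453 rev/s = 113.072 rpm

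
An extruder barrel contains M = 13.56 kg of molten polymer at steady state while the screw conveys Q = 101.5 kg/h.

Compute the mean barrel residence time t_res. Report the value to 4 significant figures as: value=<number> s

value=480.9 s

Q_s = Q / 3600 = 101.5 / 3600 = 0.0281944 kg/s
Mean residence time: t_res = M/Q_s = 13.56 kg / 0.0281944 kg/s = 480.946 s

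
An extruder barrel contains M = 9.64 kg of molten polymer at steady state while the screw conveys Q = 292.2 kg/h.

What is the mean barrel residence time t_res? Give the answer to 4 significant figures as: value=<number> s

Convert throughput: Q = 292.2 kg/h = 292.2/3600 = 0.0811667 kg/s
Mean residence time: t_res = M/Q_s = 9.64 kg / 0.0811667 kg/s = 118.768 s

value=118.8 s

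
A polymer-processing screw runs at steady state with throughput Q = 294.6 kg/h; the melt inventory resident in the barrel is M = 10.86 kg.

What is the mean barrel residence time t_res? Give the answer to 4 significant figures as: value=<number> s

Q_s = Q / 3600 = 294.6 / 3600 = 0.0818333 kg/s
t_res = M / Q_s = 10.86 ÷ 0.0818333 = 132.709 s

value=132.7 s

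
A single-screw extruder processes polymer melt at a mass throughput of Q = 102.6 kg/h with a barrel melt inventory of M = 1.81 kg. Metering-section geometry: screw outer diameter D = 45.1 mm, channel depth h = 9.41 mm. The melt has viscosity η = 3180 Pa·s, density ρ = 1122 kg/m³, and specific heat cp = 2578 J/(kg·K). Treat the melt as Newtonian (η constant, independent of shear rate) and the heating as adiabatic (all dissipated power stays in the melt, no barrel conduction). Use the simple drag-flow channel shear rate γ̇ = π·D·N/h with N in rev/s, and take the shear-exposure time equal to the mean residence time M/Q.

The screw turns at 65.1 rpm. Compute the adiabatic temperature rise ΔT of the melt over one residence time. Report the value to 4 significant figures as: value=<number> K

value=18.63 K

Q_s = Q / 3600 = 102.6 / 3600 = 0.0285 kg/s
t_res = M / Q_s = 1.81 ÷ 0.0285 = 63.5088 s
Convert to SI: D = 0.0451 m, h = 0.00941 m, N = 65.1/60 = 1.085 rev/s
Shear rate: γ̇ = πDN/h = π·0.0451·1.085/0.00941 = 16.3368 s⁻¹
ΔT = η·γ̇²·t_res/(ρ·cp) = [3180 × 16.3368² × 63.5088] / [1122 × 2578] = 18.6345 K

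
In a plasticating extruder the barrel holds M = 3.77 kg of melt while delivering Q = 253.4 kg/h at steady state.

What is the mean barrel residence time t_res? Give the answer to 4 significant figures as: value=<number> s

Convert throughput: Q = 253.4 kg/h = 253.4/3600 = 0.0703889 kg/s
t_res = M / Q_s = 3.77 / 0.0703889 = 53.5596 s

value=53.56 s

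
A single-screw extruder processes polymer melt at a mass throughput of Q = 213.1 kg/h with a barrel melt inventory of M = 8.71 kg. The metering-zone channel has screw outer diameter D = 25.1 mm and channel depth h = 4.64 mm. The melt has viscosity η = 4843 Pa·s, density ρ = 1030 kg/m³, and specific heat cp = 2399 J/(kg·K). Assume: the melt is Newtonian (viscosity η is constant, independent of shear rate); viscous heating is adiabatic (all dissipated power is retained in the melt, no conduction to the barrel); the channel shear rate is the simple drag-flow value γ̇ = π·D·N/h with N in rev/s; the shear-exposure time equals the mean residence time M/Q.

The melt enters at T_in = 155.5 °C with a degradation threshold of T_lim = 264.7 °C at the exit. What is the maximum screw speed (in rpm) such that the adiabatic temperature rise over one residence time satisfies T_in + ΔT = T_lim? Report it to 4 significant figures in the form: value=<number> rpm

Throughput in SI: Q_s = 213.1 kg/h ÷ 3600 s/h = 0.0591944 kg/s
t_res = M / Q_s = 8.71 / 0.0591944 = 147.142 s
Convert to metres: D = 0.0251 m, h = 0.00464 m
Allowable rise: ΔT_a = T_lim − T_in = 264.7 − 155.5 = 109.2 K
Invert ΔT = ηγ̇²t_res/(ρcp) for γ̇: γ̇_max² = ΔT_a ρ cp / (η t_res) = 109.2·1030·2399 / (4843·147.142) = 378.65 s⁻²
γ̇_max = √378.65 = 19.4589 s⁻¹
N_max = γ̇_max·h / (π·D) = 19.4589 · 0.00464 / (π · 0.0251) = 1.14502 rev/s = 68.7013 rpm

value=68.70 rpm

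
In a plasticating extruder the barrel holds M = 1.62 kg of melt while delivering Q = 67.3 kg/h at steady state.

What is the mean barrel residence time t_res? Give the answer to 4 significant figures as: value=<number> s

Q_s = Q / 3600 = 67.3 / 3600 = 0.0186944 kg/s
t_res = M / Q_s = 1.62 ÷ 0.0186944 = 86.6568 s

value=86.66 s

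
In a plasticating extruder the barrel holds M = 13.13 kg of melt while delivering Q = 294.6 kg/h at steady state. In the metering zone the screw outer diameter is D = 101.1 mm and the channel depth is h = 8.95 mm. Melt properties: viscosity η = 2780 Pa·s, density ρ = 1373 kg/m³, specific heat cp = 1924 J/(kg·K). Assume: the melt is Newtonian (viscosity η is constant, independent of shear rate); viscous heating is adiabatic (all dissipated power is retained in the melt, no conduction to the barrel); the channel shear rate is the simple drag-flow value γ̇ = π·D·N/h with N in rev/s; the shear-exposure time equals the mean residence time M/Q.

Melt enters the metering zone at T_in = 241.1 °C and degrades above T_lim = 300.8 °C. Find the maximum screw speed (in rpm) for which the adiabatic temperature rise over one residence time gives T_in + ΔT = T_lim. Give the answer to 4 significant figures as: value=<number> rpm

value=31.79 rpm

Throughput in SI: Q_s = 294.6 kg/h ÷ 3600 s/h = 0.0818333 kg/s
Mean residence time: t_res = M/Q_s = 13.13 kg / 0.0818333 kg/s = 160.448 s
Geometry in SI: D = 101.1 mm → 0.1011 m, h = 8.95 mm → 0.00895 m
ΔT_a = T_lim − T_in = 300.8 − 241.1 = 59.7 K
γ̇_max² = ΔT_a·ρ·cp / (η·t_res) = [59.7 × 1373 × 1924] / [2780 × 160.448] = 353.566 s⁻²
Take the square root: γ̇_max = √(353.566) = 18.8034 s⁻¹
Solve γ̇ = πDN/h for N: N_max = γ̇_max·h/(π·D) = 18.8034 × 0.00895 / (π × 0.1011) = 0.529855 rev/s = 31.7913 rpm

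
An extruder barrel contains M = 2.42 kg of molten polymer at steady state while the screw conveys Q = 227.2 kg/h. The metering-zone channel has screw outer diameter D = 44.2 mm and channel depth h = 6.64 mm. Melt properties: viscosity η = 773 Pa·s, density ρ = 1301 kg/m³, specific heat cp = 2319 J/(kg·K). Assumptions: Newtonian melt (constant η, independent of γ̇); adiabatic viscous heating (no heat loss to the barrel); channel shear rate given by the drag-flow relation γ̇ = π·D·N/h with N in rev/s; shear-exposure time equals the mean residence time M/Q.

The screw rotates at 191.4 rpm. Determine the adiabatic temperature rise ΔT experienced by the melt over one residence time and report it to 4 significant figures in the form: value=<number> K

Throughput in SI: Q_s = 227.2 kg/h ÷ 3600 s/h = 0.0631111 kg/s
t_res = M / Q_s = 2.42 / 0.0631111 = 38.3451 s
Convert to SI: D = 0.0442 m, h = 0.00664 m, N = 191.4/60 = 3.19 rev/s
γ̇ = π·D·N / h = π · 0.0442 · 3.19 / 0.00664 = 66.7106 s⁻¹
ΔT = η·γ̇²·t_res/(ρ·cp) = [773 × 66.7106² × 38.3451] / [1301 × 2319] = 43.722 K

value=43.72 K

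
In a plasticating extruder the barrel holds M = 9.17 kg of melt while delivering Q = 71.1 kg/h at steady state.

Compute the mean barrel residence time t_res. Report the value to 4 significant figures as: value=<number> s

value=464.3 s

Convert throughput: Q = 71.1 kg/h = 71.1/3600 = 0.01975 kg/s
Mean residence time: t_res = M/Q_s = 9.17 kg / 0.01975 kg/s = 464.304 s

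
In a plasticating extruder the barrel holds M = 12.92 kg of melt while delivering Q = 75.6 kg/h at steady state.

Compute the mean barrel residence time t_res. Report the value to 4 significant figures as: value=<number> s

Convert throughput: Q = 75.6 kg/h = 75.6/3600 = 0.021 kg/s
t_res = M / Q_s = 12.92 ÷ 0.021 = 615.238 s

value=615.2 s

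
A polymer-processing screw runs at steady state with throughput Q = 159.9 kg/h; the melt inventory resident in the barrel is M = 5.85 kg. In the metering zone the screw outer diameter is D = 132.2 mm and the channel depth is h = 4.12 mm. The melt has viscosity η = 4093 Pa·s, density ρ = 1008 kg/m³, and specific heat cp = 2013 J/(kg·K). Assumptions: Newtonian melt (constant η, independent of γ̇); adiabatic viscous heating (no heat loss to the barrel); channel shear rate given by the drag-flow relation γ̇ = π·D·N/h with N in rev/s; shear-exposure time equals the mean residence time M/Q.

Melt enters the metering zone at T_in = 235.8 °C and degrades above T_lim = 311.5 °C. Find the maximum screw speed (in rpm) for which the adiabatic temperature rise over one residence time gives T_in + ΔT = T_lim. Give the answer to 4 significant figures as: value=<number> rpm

Convert throughput: Q = 159.9 kg/h = 159.9/3600 = 0.0444167 kg/s
t_res = M / Q_s = 5.85 / 0.0444167 = 131.707 s
Convert to metres: D = 0.1322 m, h = 0.00412 m
ΔT_a = T_lim − T_in = 311.5 °C − 235.8 °C = 75.7 K
γ̇_max² = ΔT_a·ρ·cp/(η·t_res) = 75.7·1008·2013/(4093·131.707) = 284.937 s⁻²
γ̇_max = sqrt(284.937) = 16.8801 s⁻¹
N_max = γ̇_max·h / (π·D) = 16.8801 · 0.00412 / (π · 0.1322) = 0.167452 rev/s = 10.0471 rpm

value=10.05 rpm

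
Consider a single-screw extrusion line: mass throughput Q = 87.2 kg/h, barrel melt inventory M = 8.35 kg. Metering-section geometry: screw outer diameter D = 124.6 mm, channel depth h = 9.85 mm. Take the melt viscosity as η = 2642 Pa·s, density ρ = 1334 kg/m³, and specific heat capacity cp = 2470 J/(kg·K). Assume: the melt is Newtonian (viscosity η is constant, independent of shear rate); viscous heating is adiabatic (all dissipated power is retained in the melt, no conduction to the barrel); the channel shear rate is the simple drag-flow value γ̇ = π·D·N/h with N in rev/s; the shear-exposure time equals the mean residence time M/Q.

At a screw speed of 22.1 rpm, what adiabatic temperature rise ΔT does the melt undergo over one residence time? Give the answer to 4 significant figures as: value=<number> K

Convert throughput: Q = 87.2 kg/h = 87.2/3600 = 0.0242222 kg/s
t_res = M / Q_s = 8.35 / 0.0242222 = 344.725 s
D = 124.6 mm = 0.1246 m;  h = 9.85 mm = 0.00985 m;  N = 22.1 rpm / 60 = 0.368333 rev/s
Shear rate: γ̇ = πDN/h = π·0.1246·0.368333/0.00985 = 14.6377 s⁻¹
ΔT = η·γ̇²·t_res/(ρ·cp) = [2642 × 14.6377² × 344.725] / [1334 × 2470] = 59.224 K

value=59.22 K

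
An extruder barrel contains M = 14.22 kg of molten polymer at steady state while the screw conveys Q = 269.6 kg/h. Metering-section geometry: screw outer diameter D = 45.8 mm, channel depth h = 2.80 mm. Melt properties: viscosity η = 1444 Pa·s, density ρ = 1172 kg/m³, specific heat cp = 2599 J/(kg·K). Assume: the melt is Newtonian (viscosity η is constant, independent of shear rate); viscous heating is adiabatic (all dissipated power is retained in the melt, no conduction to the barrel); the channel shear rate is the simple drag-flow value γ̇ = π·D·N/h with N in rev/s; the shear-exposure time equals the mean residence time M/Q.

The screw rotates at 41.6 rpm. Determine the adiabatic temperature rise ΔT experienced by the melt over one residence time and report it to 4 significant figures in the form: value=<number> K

value=114.3 K

Q_s = Q / 3600 = 269.6 / 3600 = 0.0748889 kg/s
t_res = M / Q_s = 14.22 ÷ 0.0748889 = 189.881 s
Convert to SI: D = 0.0458 m, h = 0.0028 m, N = 41.6/60 = 0.693333 rev/s
γ̇ = π·D·N / h = π · 0.0458 · 0.693333 / 0.0028 = 35.6287 s⁻¹
Adiabatic rise: ΔT = η γ̇² t_res / (ρ cp) = 1444·(35.6287)²·189.881 / (1172·2599) = 114.265 K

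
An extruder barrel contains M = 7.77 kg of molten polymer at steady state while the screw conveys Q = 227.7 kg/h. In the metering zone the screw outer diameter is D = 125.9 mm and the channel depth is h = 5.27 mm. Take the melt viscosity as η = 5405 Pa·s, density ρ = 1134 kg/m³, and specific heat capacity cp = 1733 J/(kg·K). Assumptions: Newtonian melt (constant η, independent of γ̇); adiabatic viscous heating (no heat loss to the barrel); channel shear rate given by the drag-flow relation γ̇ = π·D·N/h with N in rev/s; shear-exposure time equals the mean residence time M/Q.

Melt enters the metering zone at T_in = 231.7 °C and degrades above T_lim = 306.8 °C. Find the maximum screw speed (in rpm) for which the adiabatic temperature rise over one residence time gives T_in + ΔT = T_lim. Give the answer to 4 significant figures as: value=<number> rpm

value=11.92 rpm

Q_s = Q / 3600 = 227.7 / 3600 = 0.06325 kg/s
Mean residence time: t_res = M/Q_s = 7.77 kg / 0.06325 kg/s = 122.846 s
Convert to metres: D = 0.1259 m, h = 0.00527 m
ΔT_a = T_lim − T_in = 306.8 °C − 231.7 °C = 75.1 K
Invert ΔT = ηγ̇²t_res/(ρcp) for γ̇: γ̇_max² = ΔT_a ρ cp / (η t_res) = 75.1·1134·1733 / (5405·122.846) = 222.277 s⁻²
Take the square root: γ̇_max = √(222.277) = 14.909 s⁻¹
N_max = γ̇_max h / (πD) = 14.909·0.00527/(π·0.1259) = 0.198647 rev/s → ×60 = 11.9188 rpm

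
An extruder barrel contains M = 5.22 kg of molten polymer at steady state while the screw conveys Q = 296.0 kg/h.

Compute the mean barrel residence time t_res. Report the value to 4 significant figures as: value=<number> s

value=63.49 s

Throughput in SI: Q_s = 296.0 kg/h ÷ 3600 s/h = 0.0822222 kg/s
Mean residence time: t_res = M/Q_s = 5.22 kg / 0.0822222 kg/s = 63.4865 s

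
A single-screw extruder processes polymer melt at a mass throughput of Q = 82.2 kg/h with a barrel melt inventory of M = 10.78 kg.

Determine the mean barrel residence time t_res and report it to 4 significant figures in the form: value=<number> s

Q_s = Q / 3600 = 82.2 / 3600 = 0.0228333 kg/s
t_res = M / Q_s = 10.78 / 0.0228333 = 472.117 s

value=472.1 s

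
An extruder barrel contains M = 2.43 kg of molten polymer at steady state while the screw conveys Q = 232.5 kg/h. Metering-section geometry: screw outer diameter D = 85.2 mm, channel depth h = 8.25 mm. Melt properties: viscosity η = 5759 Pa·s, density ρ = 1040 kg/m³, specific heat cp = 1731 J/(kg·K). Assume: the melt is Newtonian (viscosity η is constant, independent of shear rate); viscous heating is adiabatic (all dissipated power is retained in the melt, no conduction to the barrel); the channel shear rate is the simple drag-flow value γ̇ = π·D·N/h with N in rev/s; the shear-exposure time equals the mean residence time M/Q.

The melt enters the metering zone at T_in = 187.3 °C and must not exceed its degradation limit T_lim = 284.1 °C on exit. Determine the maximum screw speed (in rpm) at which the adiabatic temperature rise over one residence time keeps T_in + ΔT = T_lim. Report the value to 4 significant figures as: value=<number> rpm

Convert throughput: Q = 232.5 kg/h = 232.5/3600 = 0.0645833 kg/s
t_res = M / Q_s = 2.43 / 0.0645833 = 37.6258 s
Geometry in SI: D = 85.2 mm → 0.0852 m, h = 8.25 mm → 0.00825 m
ΔT_a = T_lim − T_in = 284.1 − 187.3 = 96.8 K
Invert ΔT = ηγ̇²t_res/(ρcp) for γ̇: γ̇_max² = ΔT_a ρ cp / (η t_res) = 96.8·1040·1731 / (5759·37.6258) = 804.216 s⁻²
Take the square root: γ̇_max = √(804.216) = 28.3587 s⁻¹
N_max = γ̇_max h / (πD) = 28.3587·0.00825/(π·0.0852) = 0.874079 rev/s → ×60 = 52.4448 rpm

value=52.44 rpm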